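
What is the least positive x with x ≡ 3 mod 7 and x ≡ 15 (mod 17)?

x ≡ 3 (mod 7) gives x ∈ {3, 10, 17, 24, 31, 38, 45, 52, …}.
The first of these with x mod 17 = 15 is 66.

66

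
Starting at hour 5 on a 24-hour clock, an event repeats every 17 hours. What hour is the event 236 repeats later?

236·17 = 4012.
4012 mod 24 = 4 (since 167·24 = 4008).
(5 + 4) mod 24 = 9.

9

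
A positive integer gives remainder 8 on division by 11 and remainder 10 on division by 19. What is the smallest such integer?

x ≡ 8 (mod 11) gives x ∈ {8, 19, 30, 41, 52, 63, 74, 85, …}.
The first of these with x mod 19 = 10 is 162.

162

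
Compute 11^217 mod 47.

Square-and-reduce mod 47: 11^1≡11, 11^2≡27, 11^4≡24, 11^8≡12, 11^16≡3, 11^32≡9, 11^64≡34, 11^128≡28.
217 = 1 + 8 + 16 + 64 + 128, so 11^217 ≡ 11·12·3·34·28 ≡ 5 (mod 47).

5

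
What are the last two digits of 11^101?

11

Successive squares of 11 mod 100: 11^1≡11, 11^2≡21, 11^4≡41, 11^8≡81, 11^16≡61, 11^32≡21, 11^64≡41.
Since 101 = 1 + 4 + 32 + 64 in binary, 11^101 ≡ 11·41·21·41 ≡ 11 (mod 100).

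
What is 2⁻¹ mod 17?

9

17 = 8·2 + 1
2 = 2·1 + 0
Back-substituting gives 2·9 ≡ 1 (mod 17).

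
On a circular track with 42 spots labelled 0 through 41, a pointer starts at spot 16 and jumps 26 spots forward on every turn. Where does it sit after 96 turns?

34

96·26 = 2496.
2496 = 59·42 + 18, so 2496 mod 42 = 18.
(16 + 18) mod 42 = 34.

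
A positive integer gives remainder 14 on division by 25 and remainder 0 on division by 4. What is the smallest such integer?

x ≡ 0 (mod 4) gives x ∈ {0, 4, 8, 12, 16, 20, 24, 28, …}.
The first of these with x mod 25 = 14 is 64.

64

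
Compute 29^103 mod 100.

89

Square-and-reduce mod 100: 29^1≡29, 29^2≡41, 29^4≡81, 29^8≡61, 29^16≡21, 29^32≡41, 29^64≡81.
103 = 1 + 2 + 4 + 32 + 64, so 29^103 ≡ 29·41·81·41·81 ≡ 89 (mod 100).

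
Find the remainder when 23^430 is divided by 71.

45

By repeated squaring mod 71: 23^1≡23, 23^2≡32, 23^4≡30, 23^8≡48, 23^16≡32, 23^32≡30, 23^64≡48, 23^128≡32, 23^256≡30.
430 = 2 + 4 + 8 + 32 + 128 + 256, so 23^430 ≡ 32·30·48·30·32·30 ≡ 45 (mod 71).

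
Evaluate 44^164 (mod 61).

By repeated squaring mod 61: 44^1≡44, 44^2≡45, 44^4≡12, 44^8≡22, 44^16≡57, 44^32≡16, 44^64≡12, 44^128≡22.
164 = 4 + 32 + 128, so 44^164 ≡ 12·16·22 ≡ 15 (mod 61).

15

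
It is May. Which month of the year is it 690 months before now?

690 = 57·12 + 6, so 690 mod 12 = 6.
May − 6 months → November.

November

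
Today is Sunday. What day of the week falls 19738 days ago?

Tuesday

19738 mod 7 = 5 (since 2819·7 = 19733).
Sunday − 5 days → Tuesday.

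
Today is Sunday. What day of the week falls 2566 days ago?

2566 − 366·7 = 4, so 2566 ≡ 4 (mod 7).
Sunday − 4 days → Wednesday.

Wednesday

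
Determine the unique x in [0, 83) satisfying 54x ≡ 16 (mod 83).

The inverse of 54 mod 83 is 20 (since 54·20 = 1080 ≡ 1).
Multiplying both sides by 20: x ≡ 20·16 = 320 ≡ 71 (mod 83).

71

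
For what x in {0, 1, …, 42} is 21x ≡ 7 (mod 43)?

The inverse of 21 mod 43 is 41 (since 21·41 = 861 ≡ 1).
Multiplying both sides by 41: x ≡ 41·7 = 287 ≡ 29 (mod 43).
Check: 21·29 = 609 = 14·43 + 7.

29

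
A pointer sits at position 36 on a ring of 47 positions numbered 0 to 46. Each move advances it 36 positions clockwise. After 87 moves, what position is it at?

87·36 = 3132.
3132 = 66·47 + 30, so 3132 mod 47 = 30.
(36 + 30) mod 47 = 19.

19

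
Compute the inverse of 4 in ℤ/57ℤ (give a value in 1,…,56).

43

57 = 14·4 + 1
4 = 4·1 + 0
Back-substituting gives 4·43 ≡ 1 (mod 57).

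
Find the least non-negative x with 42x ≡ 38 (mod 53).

11

The inverse of 42 mod 53 is 24 (since 42·24 = 1008 ≡ 1).
Multiplying both sides by 24: x ≡ 24·38 = 912 ≡ 11 (mod 53).
Check: 42·11 = 462 = 8·53 + 38.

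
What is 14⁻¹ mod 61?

61 = 4·14 + 5
14 = 2·5 + 4
5 = 1·4 + 1
4 = 4·1 + 0
Back-substituting gives 14·48 ≡ 1 (mod 61).

48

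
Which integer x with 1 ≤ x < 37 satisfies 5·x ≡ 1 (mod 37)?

5·15 = 75 = 2·37 + 1, so 5⁻¹ ≡ 15 (mod 37).

15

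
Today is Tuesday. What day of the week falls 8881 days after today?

8881 = 1268·7 + 5, so 8881 mod 7 = 5.
Tuesday + 5 days → Sunday.

Sunday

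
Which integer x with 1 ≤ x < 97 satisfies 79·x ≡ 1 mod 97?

79·70 = 5530 = 57·97 + 1, so 79⁻¹ ≡ 70 (mod 97).

70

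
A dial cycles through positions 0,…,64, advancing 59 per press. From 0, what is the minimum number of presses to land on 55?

59⁻¹ ≡ 54 (mod 65) because 59·54 = 3186 = 49·65 + 1.
So x ≡ 54·55 = 2970 ≡ 45 (mod 65).
Check: 59·45 = 2655 = 40·65 + 55.

45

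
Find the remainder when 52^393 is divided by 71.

Square-and-reduce mod 71: 52^1≡52, 52^2≡6, 52^4≡36, 52^8≡18, 52^16≡40, 52^32≡38, 52^64≡24, 52^128≡8, 52^256≡64.
393 = 1 + 8 + 128 + 256, so 52^393 ≡ 52·18·8·64 ≡ 53 (mod 71).

53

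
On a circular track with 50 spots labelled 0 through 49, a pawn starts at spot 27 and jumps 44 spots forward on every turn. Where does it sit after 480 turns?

47

480·44 = 21120.
21120 − 422·50 = 20, so 21120 ≡ 20 (mod 50).
(27 + 20) mod 50 = 47.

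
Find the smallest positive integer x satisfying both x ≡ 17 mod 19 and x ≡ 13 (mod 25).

188

x ≡ 17 (mod 19) gives x ∈ {17, 36, 55, 74, 93, 112, 131, 150, …}.
The first of these with x mod 25 = 13 is 188.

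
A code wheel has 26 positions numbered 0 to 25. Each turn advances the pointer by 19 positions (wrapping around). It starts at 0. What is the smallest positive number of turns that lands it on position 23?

19⁻¹ ≡ 11 (mod 26) because 19·11 = 209 = 8·26 + 1.
Multiplying both sides by 11: x ≡ 11·23 = 253 ≡ 19 (mod 26).
Check: 19·19 = 361 = 13·26 + 23.

19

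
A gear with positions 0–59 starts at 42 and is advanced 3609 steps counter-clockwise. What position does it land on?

Dividing 3609 by 60 gives quotient 60 and remainder 9.
(42 − 9) mod 60 = 33.

33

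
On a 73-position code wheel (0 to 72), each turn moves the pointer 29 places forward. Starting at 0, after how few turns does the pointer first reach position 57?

29⁻¹ ≡ 68 (mod 73) because 29·68 = 1972 = 27·73 + 1.
So x ≡ 68·57 = 3876 ≡ 7 (mod 73).
Check: 29·7 = 203 = 2·73 + 57.

7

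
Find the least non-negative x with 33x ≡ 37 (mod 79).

49

The inverse of 33 mod 79 is 12 (since 33·12 = 396 ≡ 1).
So x ≡ 12·37 = 444 ≡ 49 (mod 79).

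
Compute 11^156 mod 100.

Square-and-reduce mod 100: 11^1≡11, 11^2≡21, 11^4≡41, 11^8≡81, 11^16≡61, 11^32≡21, 11^64≡41, 11^128≡81.
Since 156 = 4 + 8 + 16 + 128 in binary, 11^156 ≡ 41·81·61·81 ≡ 61 (mod 100).

61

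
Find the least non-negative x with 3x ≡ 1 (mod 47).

The inverse of 3 mod 47 is 16 (since 3·16 = 48 ≡ 1).
Multiplying both sides by 16: x ≡ 16·1 = 16 ≡ 16 (mod 47).

16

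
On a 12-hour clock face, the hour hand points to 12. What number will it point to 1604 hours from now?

8

Dividing 1604 by 12 gives quotient 133 and remainder 8.
12 + 8 → 8 on a 12-hour dial.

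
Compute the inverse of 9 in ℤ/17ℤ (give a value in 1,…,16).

9·2 = 18 = 1·17 + 1, so 9⁻¹ ≡ 2 (mod 17).

2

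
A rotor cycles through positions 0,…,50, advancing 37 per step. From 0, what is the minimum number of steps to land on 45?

The inverse of 37 mod 51 is 40 (since 37·40 = 1480 ≡ 1).
So x ≡ 40·45 = 1800 ≡ 15 (mod 51).

15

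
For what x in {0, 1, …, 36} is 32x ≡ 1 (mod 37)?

22

The inverse of 32 mod 37 is 22 (since 32·22 = 704 ≡ 1).
Multiplying both sides by 22: x ≡ 22·1 = 22 ≡ 22 (mod 37).
Check: 32·22 = 704 = 19·37 + 1.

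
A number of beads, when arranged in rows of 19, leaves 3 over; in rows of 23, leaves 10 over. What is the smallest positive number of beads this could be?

79

Since 23·5 ≡ 1 (mod 19), take x = 10 + 23·((3−10)·5 mod 19) = 10 + 23·3 = 79.
Check: 79 mod 19 = 3, 79 mod 23 = 10.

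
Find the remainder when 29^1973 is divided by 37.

14

Square-and-reduce mod 37: 29^1≡29, 29^2≡27, 29^4≡26, 29^8≡10, 29^16≡26, 29^32≡10, 29^64≡26, 29^128≡10, 29^256≡26, 29^512≡10, 29^1024≡26.
Since 1973 = 1 + 4 + 16 + 32 + 128 + 256 + 512 + 1024 in binary, 29^1973 ≡ 29·26·26·10·10·26·10·26 ≡ 14 (mod 37).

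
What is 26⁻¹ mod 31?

6

31 = 1·26 + 5
26 = 5·5 + 1
5 = 5·1 + 0
Back-substituting gives 26·6 ≡ 1 (mod 31).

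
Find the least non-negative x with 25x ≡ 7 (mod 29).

The inverse of 25 mod 29 is 7 (since 25·7 = 175 ≡ 1).
Multiplying both sides by 7: x ≡ 7·7 = 49 ≡ 20 (mod 29).

20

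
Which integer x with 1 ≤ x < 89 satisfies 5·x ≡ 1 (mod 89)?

18

89 = 17·5 + 4
5 = 1·4 + 1
4 = 4·1 + 0
Back-substituting gives 5·18 ≡ 1 (mod 89).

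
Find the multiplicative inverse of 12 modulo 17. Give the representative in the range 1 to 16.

10

12·10 = 120 = 7·17 + 1, so 12⁻¹ ≡ 10 (mod 17).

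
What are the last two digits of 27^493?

67

Square-and-reduce mod 100: 27^1≡27, 27^2≡29, 27^4≡41, 27^8≡81, 27^16≡61, 27^32≡21, 27^64≡41, 27^128≡81, 27^256≡61.
493 = 1 + 4 + 8 + 32 + 64 + 128 + 256, so 27^493 ≡ 27·41·81·21·41·81·61 ≡ 67 (mod 100).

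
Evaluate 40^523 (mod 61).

By repeated squaring mod 61: 40^1≡40, 40^2≡14, 40^4≡13, 40^8≡47, 40^16≡13, 40^32≡47, 40^64≡13, 40^128≡47, 40^256≡13, 40^512≡47.
Since 523 = 1 + 2 + 8 + 512 in binary, 40^523 ≡ 40·14·47·47 ≡ 21 (mod 61).

21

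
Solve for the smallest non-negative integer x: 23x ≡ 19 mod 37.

23⁻¹ ≡ 29 (mod 37) because 23·29 = 667 = 18·37 + 1.
Multiplying both sides by 29: x ≡ 29·19 = 551 ≡ 33 (mod 37).

33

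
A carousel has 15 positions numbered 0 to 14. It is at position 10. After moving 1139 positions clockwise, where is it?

9

Dividing 1139 by 15 gives quotient 75 and remainder 14.
(10 + 14) mod 15 = 9.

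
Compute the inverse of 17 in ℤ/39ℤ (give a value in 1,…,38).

23

17·23 = 391 = 10·39 + 1, so 17⁻¹ ≡ 23 (mod 39).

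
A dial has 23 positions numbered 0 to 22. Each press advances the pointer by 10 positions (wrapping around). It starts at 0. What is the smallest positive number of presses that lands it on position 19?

The inverse of 10 mod 23 is 7 (since 10·7 = 70 ≡ 1).
Multiplying both sides by 7: x ≡ 7·19 = 133 ≡ 18 (mod 23).

18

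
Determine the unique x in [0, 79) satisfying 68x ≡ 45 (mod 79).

39

68⁻¹ ≡ 43 (mod 79) because 68·43 = 2924 = 37·79 + 1.
Multiplying both sides by 43: x ≡ 43·45 = 1935 ≡ 39 (mod 79).
Check: 68·39 = 2652 = 33·79 + 45.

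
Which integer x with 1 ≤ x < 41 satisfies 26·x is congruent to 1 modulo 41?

30

26·30 = 780 = 19·41 + 1, so 26⁻¹ ≡ 30 (mod 41).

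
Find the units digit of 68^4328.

The units digit of 68^n cycles with period 4: 8, 4, 2, 6, …
4328 mod 4 = 0, so the last digit matches 8^4 = 6.

6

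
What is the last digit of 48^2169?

8

Powers of 8 mod 10 repeat with period 4: 8, 4, 2, 6.
2169 leaves remainder 1 on division by 4, so 48^2169 ends in 8.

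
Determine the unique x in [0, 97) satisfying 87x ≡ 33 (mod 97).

87⁻¹ ≡ 29 (mod 97) because 87·29 = 2523 = 26·97 + 1.
So x ≡ 29·33 = 957 ≡ 84 (mod 97).
Check: 87·84 = 7308 = 75·97 + 33.

84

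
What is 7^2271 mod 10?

3

Powers of 7 mod 10 repeat with period 4: 7, 9, 3, 1.
2271 leaves remainder 3 on division by 4, so 7^2271 ends in 3.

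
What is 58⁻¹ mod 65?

37

58·37 = 2146 = 33·65 + 1, so 58⁻¹ ≡ 37 (mod 65).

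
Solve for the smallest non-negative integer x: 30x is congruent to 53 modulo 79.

The inverse of 30 mod 79 is 29 (since 30·29 = 870 ≡ 1).
Multiplying both sides by 29: x ≡ 29·53 = 1537 ≡ 36 (mod 79).

36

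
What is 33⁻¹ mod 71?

71 = 2·33 + 5
33 = 6·5 + 3
5 = 1·3 + 2
3 = 1·2 + 1
2 = 2·1 + 0
Back-substituting gives 33·28 ≡ 1 (mod 71).

28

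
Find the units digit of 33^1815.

7

Last digits of 3^n: 3, 9, 7, 1 (period 4).
1815 leaves remainder 3 on division by 4, so 33^1815 ends in 7.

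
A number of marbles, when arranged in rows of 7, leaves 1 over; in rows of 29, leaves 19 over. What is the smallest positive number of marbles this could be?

106

x ≡ 1 (mod 7) gives x ∈ {1, 8, 15, 22, 29, 36, 43, 50, …}.
The first of these with x mod 29 = 19 is 106.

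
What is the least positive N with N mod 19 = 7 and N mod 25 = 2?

x ≡ 7 (mod 19) gives x ∈ {7, 26, 45, 64, 83, 102}.
The first of these with x mod 25 = 2 is 102.

102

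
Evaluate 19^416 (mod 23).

By repeated squaring mod 23: 19^1≡19, 19^2≡16, 19^4≡3, 19^8≡9, 19^16≡12, 19^32≡6, 19^64≡13, 19^128≡8, 19^256≡18.
416 = 32 + 128 + 256, so 19^416 ≡ 6·8·18 ≡ 13 (mod 23).

13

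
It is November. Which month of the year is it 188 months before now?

March

188 − 15·12 = 8, so 188 ≡ 8 (mod 12).
November − 8 months → March.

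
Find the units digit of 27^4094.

Powers of 7 mod 10 repeat with period 4: 7, 9, 3, 1.
4094 leaves remainder 2 on division by 4, so 27^4094 ends in 9.

9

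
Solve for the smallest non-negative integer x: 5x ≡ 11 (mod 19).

The inverse of 5 mod 19 is 4 (since 5·4 = 20 ≡ 1).
Multiplying both sides by 4: x ≡ 4·11 = 44 ≡ 6 (mod 19).
Check: 5·6 = 30 = 1·19 + 11.

6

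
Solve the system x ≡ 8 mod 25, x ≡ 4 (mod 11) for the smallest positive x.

Since 11·16 ≡ 1 (mod 25), take x = 4 + 11·((8−4)·16 mod 25) = 4 + 11·14 = 158.
Check: 158 mod 25 = 8, 158 mod 11 = 4.

158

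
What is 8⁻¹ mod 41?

41 = 5·8 + 1
8 = 8·1 + 0
Back-substituting gives 8·36 ≡ 1 (mod 41).

36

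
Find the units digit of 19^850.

1

Last digits of 9^n: 9, 1 (period 2).
850 mod 2 = 0, so the last digit matches 9^2 = 1.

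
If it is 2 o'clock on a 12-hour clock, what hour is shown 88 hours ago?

10

88 − 7·12 = 4, so 88 ≡ 4 (mod 12).
2 − 4 → 10 on a 12-hour dial.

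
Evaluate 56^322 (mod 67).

60

Successive squares of 56 mod 67: 56^1≡56, 56^2≡54, 56^4≡35, 56^8≡19, 56^16≡26, 56^32≡6, 56^64≡36, 56^128≡23, 56^256≡60.
322 = 2 + 64 + 256, so 56^322 ≡ 54·36·60 ≡ 60 (mod 67).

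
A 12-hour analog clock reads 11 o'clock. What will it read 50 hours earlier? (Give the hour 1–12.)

50 mod 12 = 2 (since 4·12 = 48).
11 − 2 → 9 on a 12-hour dial.

9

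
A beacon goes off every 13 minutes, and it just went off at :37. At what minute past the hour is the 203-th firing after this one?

203·13 = 2639.
2639 − 43·60 = 59, so 2639 ≡ 59 (mod 60).
(37 + 59) mod 60 = 36.

36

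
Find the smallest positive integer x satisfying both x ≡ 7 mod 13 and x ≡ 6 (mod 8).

46

Since 8·5 ≡ 1 (mod 13), take x = 6 + 8·((7−6)·5 mod 13) = 6 + 8·5 = 46.
Check: 46 mod 13 = 7, 46 mod 8 = 6.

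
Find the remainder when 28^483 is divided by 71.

17

Successive squares of 28 mod 71: 28^1≡28, 28^2≡3, 28^4≡9, 28^8≡10, 28^16≡29, 28^32≡60, 28^64≡50, 28^128≡15, 28^256≡12.
483 = 1 + 2 + 32 + 64 + 128 + 256, so 28^483 ≡ 28·3·60·50·15·12 ≡ 17 (mod 71).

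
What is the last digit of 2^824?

Powers of 2 mod 10 repeat with period 4: 2, 4, 8, 6.
824 mod 4 = 0, so the last digit matches 2^4 = 6.

6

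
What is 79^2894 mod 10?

The units digit of 79^n cycles with period 2: 9, 1, …
2894 leaves remainder 0 on division by 2, so 79^2894 ends in 1.

1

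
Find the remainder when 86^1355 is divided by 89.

Square-and-reduce mod 89: 86^1≡86, 86^2≡9, 86^4≡81, 86^8≡64, 86^16≡2, 86^32≡4, 86^64≡16, 86^128≡78, 86^256≡32, 86^512≡45, 86^1024≡67.
1355 = 1 + 2 + 8 + 64 + 256 + 1024, so 86^1355 ≡ 86·9·64·16·32·67 ≡ 70 (mod 89).

70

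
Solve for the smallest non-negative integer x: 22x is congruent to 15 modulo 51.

22⁻¹ ≡ 7 (mod 51) because 22·7 = 154 = 3·51 + 1.
So x ≡ 7·15 = 105 ≡ 3 (mod 51).

3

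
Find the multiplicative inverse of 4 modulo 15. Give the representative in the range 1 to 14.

15 = 3·4 + 3
4 = 1·3 + 1
3 = 3·1 + 0
Back-substituting gives 4·4 ≡ 1 (mod 15).

4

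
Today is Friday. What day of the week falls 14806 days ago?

Thursday

14806 − 2115·7 = 1, so 14806 ≡ 1 (mod 7).
Friday − 1 day → Thursday.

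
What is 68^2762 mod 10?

The units digit of 68^n cycles with period 4: 8, 4, 2, 6, …
2762 leaves remainder 2 on division by 4, so 68^2762 ends in 4.

4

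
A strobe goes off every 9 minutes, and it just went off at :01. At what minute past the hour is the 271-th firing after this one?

40

271·9 = 2439.
2439 − 40·60 = 39, so 2439 ≡ 39 (mod 60).
(1 + 39) mod 60 = 40.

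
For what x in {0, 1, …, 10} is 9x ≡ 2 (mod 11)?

10

The inverse of 9 mod 11 is 5 (since 9·5 = 45 ≡ 1).
Multiplying both sides by 5: x ≡ 5·2 = 10 ≡ 10 (mod 11).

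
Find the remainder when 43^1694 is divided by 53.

36

By repeated squaring mod 53: 43^1≡43, 43^2≡47, 43^4≡36, 43^8≡24, 43^16≡46, 43^32≡49, 43^64≡16, 43^128≡44, 43^256≡28, 43^512≡42, 43^1024≡15.
Since 1694 = 2 + 4 + 8 + 16 + 128 + 512 + 1024 in binary, 43^1694 ≡ 47·36·24·46·44·42·15 ≡ 36 (mod 53).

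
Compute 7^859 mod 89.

29

By repeated squaring mod 89: 7^1≡7, 7^2≡49, 7^4≡87, 7^8≡4, 7^16≡16, 7^32≡78, 7^64≡32, 7^128≡45, 7^256≡67, 7^512≡39.
859 = 1 + 2 + 8 + 16 + 64 + 256 + 512, so 7^859 ≡ 7·49·4·16·32·67·39 ≡ 29 (mod 89).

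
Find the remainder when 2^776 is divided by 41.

Successive squares of 2 mod 41: 2^1≡2, 2^2≡4, 2^4≡16, 2^8≡10, 2^16≡18, 2^32≡37, 2^64≡16, 2^128≡10, 2^256≡18, 2^512≡37.
Since 776 = 8 + 256 + 512 in binary, 2^776 ≡ 10·18·37 ≡ 18 (mod 41).

18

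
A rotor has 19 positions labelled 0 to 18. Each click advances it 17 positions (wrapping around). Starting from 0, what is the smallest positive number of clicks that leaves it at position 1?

19 = 1·17 + 2
17 = 8·2 + 1
2 = 2·1 + 0
Back-substituting gives 17·9 ≡ 1 (mod 19).

9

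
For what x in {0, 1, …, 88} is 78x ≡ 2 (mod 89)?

16

The inverse of 78 mod 89 is 8 (since 78·8 = 624 ≡ 1).
So x ≡ 8·2 = 16 ≡ 16 (mod 89).
Check: 78·16 = 1248 = 14·89 + 2.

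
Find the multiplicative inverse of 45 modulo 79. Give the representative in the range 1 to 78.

72

45·72 = 3240 = 41·79 + 1, so 45⁻¹ ≡ 72 (mod 79).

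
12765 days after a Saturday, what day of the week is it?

Wednesday

Dividing 12765 by 7 gives quotient 1823 and remainder 4.
Saturday + 4 days → Wednesday.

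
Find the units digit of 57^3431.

3

Powers of 7 mod 10 repeat with period 4: 7, 9, 3, 1.
3431 mod 4 = 3, so the last digit matches 7^3 = 3.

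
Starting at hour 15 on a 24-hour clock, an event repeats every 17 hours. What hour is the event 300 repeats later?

300·17 = 5100.
5100 − 212·24 = 12, so 5100 ≡ 12 (mod 24).
(15 + 12) mod 24 = 3.

3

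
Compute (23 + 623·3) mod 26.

623·3 = 1869.
Dividing 1869 by 26 gives quotient 71 and remainder 23.
(23 + 23) mod 26 = 20.

20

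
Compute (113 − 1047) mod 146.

88

Dividing 1047 by 146 gives quotient 7 and remainder 25.
(113 − 25) mod 146 = 88.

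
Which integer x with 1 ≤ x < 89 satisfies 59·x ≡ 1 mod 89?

89 = 1·59 + 30
59 = 1·30 + 29
30 = 1·29 + 1
29 = 29·1 + 0
Back-substituting gives 59·86 ≡ 1 (mod 89).

86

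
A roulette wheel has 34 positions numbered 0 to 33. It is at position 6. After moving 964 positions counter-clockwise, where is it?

28

Dividing 964 by 34 gives quotient 28 and remainder 12.
(6 − 12) mod 34 = 28.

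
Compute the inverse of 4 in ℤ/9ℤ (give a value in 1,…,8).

7

9 = 2·4 + 1
4 = 4·1 + 0
Back-substituting gives 4·7 ≡ 1 (mod 9).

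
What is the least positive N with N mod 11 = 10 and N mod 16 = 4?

x ≡ 10 (mod 11) gives x ∈ {10, 21, 32, 43, 54, 65, 76, 87, …}.
The first of these with x mod 16 = 4 is 164.

164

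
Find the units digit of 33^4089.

3

Last digits of 3^n: 3, 9, 7, 1 (period 4).
4089 leaves remainder 1 on division by 4, so 33^4089 ends in 3.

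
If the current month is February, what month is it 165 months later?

November

165 mod 12 = 9 (since 13·12 = 156).
February + 9 months → November.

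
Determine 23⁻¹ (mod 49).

23·32 = 736 = 15·49 + 1, so 23⁻¹ ≡ 32 (mod 49).

32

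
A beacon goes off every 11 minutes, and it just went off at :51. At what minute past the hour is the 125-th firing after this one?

46

125·11 = 1375.
1375 − 22·60 = 55, so 1375 ≡ 55 (mod 60).
(51 + 55) mod 60 = 46.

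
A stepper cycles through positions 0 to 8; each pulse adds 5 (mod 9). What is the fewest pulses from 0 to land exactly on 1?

9 = 1·5 + 4
5 = 1·4 + 1
4 = 4·1 + 0
Back-substituting gives 5·2 ≡ 1 (mod 9).

2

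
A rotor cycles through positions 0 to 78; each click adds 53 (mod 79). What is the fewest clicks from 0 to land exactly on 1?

3

53·3 = 159 = 2·79 + 1, so 53⁻¹ ≡ 3 (mod 79).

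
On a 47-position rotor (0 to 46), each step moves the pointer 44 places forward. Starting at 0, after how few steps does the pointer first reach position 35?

The inverse of 44 mod 47 is 31 (since 44·31 = 1364 ≡ 1).
So x ≡ 31·35 = 1085 ≡ 4 (mod 47).

4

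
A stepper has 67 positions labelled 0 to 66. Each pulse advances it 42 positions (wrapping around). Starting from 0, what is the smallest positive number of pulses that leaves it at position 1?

8

67 = 1·42 + 25
42 = 1·25 + 17
25 = 1·17 + 8
17 = 2·8 + 1
8 = 8·1 + 0
Back-substituting gives 42·8 ≡ 1 (mod 67).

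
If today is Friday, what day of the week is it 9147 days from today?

Dividing 9147 by 7 gives quotient 1306 and remainder 5.
Friday + 5 days → Wednesday.

Wednesday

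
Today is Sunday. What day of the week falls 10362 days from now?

Tuesday

Dividing 10362 by 7 gives quotient 1480 and remainder 2.
Sunday + 2 days → Tuesday.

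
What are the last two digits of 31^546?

By repeated squaring mod 100: 31^1≡31, 31^2≡61, 31^4≡21, 31^8≡41, 31^16≡81, 31^32≡61, 31^64≡21, 31^128≡41, 31^256≡81, 31^512≡61.
Since 546 = 2 + 32 + 512 in binary, 31^546 ≡ 61·61·61 ≡ 81 (mod 100).

81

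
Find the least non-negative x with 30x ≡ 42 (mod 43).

30⁻¹ ≡ 33 (mod 43) because 30·33 = 990 = 23·43 + 1.
So x ≡ 33·42 = 1386 ≡ 10 (mod 43).
Check: 30·10 = 300 = 6·43 + 42.

10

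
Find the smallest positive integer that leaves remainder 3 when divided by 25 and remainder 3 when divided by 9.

3

Since 9·14 ≡ 1 (mod 25), take x = 3 + 9·((3−3)·14 mod 25) = 3 + 9·0 = 3.
Check: 3 mod 25 = 3, 3 mod 9 = 3.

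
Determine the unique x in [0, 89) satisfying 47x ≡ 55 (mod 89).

22

The inverse of 47 mod 89 is 36 (since 47·36 = 1692 ≡ 1).
So x ≡ 36·55 = 1980 ≡ 22 (mod 89).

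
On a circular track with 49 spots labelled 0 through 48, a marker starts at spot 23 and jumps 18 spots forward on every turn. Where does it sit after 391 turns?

5

391·18 = 7038.
Dividing 7038 by 49 gives quotient 143 and remainder 31.
(23 + 31) mod 49 = 5.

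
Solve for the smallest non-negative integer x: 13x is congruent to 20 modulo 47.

16

13⁻¹ ≡ 29 (mod 47) because 13·29 = 377 = 8·47 + 1.
So x ≡ 29·20 = 580 ≡ 16 (mod 47).
Check: 13·16 = 208 = 4·47 + 20.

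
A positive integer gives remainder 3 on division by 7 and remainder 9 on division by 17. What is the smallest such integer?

94

Since 17·5 ≡ 1 (mod 7), take x = 9 + 17·((3−9)·5 mod 7) = 9 + 17·5 = 94.
Check: 94 mod 7 = 3, 94 mod 17 = 9.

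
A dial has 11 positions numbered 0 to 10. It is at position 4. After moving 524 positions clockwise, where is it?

Dividing 524 by 11 gives quotient 47 and remainder 7.
(4 + 7) mod 11 = 0.

0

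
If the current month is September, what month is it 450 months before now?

March

450 = 37·12 + 6, so 450 mod 12 = 6.
September − 6 months → March.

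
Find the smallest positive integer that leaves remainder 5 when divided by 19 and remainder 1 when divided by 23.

24

Since 23·5 ≡ 1 (mod 19), take x = 1 + 23·((5−1)·5 mod 19) = 1 + 23·1 = 24.
Check: 24 mod 19 = 5, 24 mod 23 = 1.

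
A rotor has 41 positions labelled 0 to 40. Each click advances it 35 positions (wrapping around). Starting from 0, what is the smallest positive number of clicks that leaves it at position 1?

34

35·34 = 1190 = 29·41 + 1, so 35⁻¹ ≡ 34 (mod 41).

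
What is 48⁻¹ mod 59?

48·16 = 768 = 13·59 + 1, so 48⁻¹ ≡ 16 (mod 59).

16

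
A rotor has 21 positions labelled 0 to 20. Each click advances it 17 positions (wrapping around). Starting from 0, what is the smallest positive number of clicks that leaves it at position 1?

17·5 = 85 = 4·21 + 1, so 17⁻¹ ≡ 5 (mod 21).

5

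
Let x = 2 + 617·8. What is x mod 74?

617·8 = 4936.
4936 − 66·74 = 52, so 4936 ≡ 52 (mod 74).
(2 + 52) mod 74 = 54.

54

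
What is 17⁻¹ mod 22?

13

17·13 = 221 = 10·22 + 1, so 17⁻¹ ≡ 13 (mod 22).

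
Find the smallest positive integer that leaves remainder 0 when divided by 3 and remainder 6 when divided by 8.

6

x ≡ 0 (mod 3) gives x ∈ {0, 3, 6}.
The first of these with x mod 8 = 6 is 6.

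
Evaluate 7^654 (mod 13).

By repeated squaring mod 13: 7^1≡7, 7^2≡10, 7^4≡9, 7^8≡3, 7^16≡9, 7^32≡3, 7^64≡9, 7^128≡3, 7^256≡9, 7^512≡3.
Since 654 = 2 + 4 + 8 + 128 + 512 in binary, 7^654 ≡ 10·9·3·3·3 ≡ 12 (mod 13).

12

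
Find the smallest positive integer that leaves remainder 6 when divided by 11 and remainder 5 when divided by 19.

138

x ≡ 6 (mod 11) gives x ∈ {6, 17, 28, 39, 50, 61, 72, 83, …}.
The first of these with x mod 19 = 5 is 138.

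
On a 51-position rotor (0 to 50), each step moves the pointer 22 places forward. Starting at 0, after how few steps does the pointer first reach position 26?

The inverse of 22 mod 51 is 7 (since 22·7 = 154 ≡ 1).
So x ≡ 7·26 = 182 ≡ 29 (mod 51).

29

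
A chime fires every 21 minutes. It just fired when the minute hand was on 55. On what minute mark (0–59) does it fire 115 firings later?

115·21 = 2415.
2415 − 40·60 = 15, so 2415 ≡ 15 (mod 60).
(55 + 15) mod 60 = 10.

10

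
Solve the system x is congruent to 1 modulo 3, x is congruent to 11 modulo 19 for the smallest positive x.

49

x ≡ 1 (mod 3) gives x ∈ {1, 4, 7, 10, 13, 16, 19, 22, …}.
The first of these with x mod 19 = 11 is 49.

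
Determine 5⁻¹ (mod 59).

12

59 = 11·5 + 4
5 = 1·4 + 1
4 = 4·1 + 0
Back-substituting gives 5·12 ≡ 1 (mod 59).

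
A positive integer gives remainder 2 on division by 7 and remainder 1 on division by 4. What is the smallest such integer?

x ≡ 1 (mod 4) gives x ∈ {1, 5, 9}.
The first of these with x mod 7 = 2 is 9.

9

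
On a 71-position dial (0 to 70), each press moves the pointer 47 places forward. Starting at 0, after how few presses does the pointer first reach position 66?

15

47⁻¹ ≡ 68 (mod 71) because 47·68 = 3196 = 45·71 + 1.
Multiplying both sides by 68: x ≡ 68·66 = 4488 ≡ 15 (mod 71).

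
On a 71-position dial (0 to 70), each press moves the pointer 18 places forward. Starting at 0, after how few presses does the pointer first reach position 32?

18⁻¹ ≡ 4 (mod 71) because 18·4 = 72 = 1·71 + 1.
Multiplying both sides by 4: x ≡ 4·32 = 128 ≡ 57 (mod 71).
Check: 18·57 = 1026 = 14·71 + 32.

57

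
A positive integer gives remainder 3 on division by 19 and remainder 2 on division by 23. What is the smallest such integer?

Since 23·5 ≡ 1 (mod 19), take x = 2 + 23·((3−2)·5 mod 19) = 2 + 23·5 = 117.
Check: 117 mod 19 = 3, 117 mod 23 = 2.

117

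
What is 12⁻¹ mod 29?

17

29 = 2·12 + 5
12 = 2·5 + 2
5 = 2·2 + 1
2 = 2·1 + 0
Back-substituting gives 12·17 ≡ 1 (mod 29).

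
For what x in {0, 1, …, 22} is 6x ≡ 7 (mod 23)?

5

6⁻¹ ≡ 4 (mod 23) because 6·4 = 24 = 1·23 + 1.
So x ≡ 4·7 = 28 ≡ 5 (mod 23).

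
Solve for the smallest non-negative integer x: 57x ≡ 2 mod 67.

40

The inverse of 57 mod 67 is 20 (since 57·20 = 1140 ≡ 1).
So x ≡ 20·2 = 40 ≡ 40 (mod 67).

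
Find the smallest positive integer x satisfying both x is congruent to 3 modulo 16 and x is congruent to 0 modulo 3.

3

x ≡ 0 (mod 3) gives x ∈ {0, 3}.
The first of these with x mod 16 = 3 is 3.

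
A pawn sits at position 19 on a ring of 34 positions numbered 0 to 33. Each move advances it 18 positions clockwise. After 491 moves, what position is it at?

491·18 = 8838.
Dividing 8838 by 34 gives quotient 259 and remainder 32.
(19 + 32) mod 34 = 17.

17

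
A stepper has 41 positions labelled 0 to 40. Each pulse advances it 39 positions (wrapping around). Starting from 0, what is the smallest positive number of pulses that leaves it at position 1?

20

41 = 1·39 + 2
39 = 19·2 + 1
2 = 2·1 + 0
Back-substituting gives 39·20 ≡ 1 (mod 41).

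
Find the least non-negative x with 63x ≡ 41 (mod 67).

40

The inverse of 63 mod 67 is 50 (since 63·50 = 3150 ≡ 1).
So x ≡ 50·41 = 2050 ≡ 40 (mod 67).
Check: 63·40 = 2520 = 37·67 + 41.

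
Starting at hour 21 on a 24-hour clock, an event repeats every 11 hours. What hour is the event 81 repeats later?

0

81·11 = 891.
891 − 37·24 = 3, so 891 ≡ 3 (mod 24).
(21 + 3) mod 24 = 0.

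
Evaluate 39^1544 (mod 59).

15

Successive squares of 39 mod 59: 39^1≡39, 39^2≡46, 39^4≡51, 39^8≡5, 39^16≡25, 39^32≡35, 39^64≡45, 39^128≡19, 39^256≡7, 39^512≡49, 39^1024≡41.
1544 = 8 + 512 + 1024, so 39^1544 ≡ 5·49·41 ≡ 15 (mod 59).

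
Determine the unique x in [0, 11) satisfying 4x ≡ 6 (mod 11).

7

The inverse of 4 mod 11 is 3 (since 4·3 = 12 ≡ 1).
So x ≡ 3·6 = 18 ≡ 7 (mod 11).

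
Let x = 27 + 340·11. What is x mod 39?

340·11 = 3740.
3740 mod 39 = 35 (since 95·39 = 3705).
(27 + 35) mod 39 = 23.

23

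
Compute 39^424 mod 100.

41

By repeated squaring mod 100: 39^1≡39, 39^2≡21, 39^4≡41, 39^8≡81, 39^16≡61, 39^32≡21, 39^64≡41, 39^128≡81, 39^256≡61.
424 = 8 + 32 + 128 + 256, so 39^424 ≡ 81·21·81·61 ≡ 41 (mod 100).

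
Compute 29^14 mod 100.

Successive squares of 29 mod 100: 29^1≡29, 29^2≡41, 29^4≡81, 29^8≡61.
Since 14 = 2 + 4 + 8 in binary, 29^14 ≡ 41·81·61 ≡ 81 (mod 100).

81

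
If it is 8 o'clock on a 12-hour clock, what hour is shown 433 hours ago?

7

Dividing 433 by 12 gives quotient 36 and remainder 1.
8 − 1 → 7 on a 12-hour dial.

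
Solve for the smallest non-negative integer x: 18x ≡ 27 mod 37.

The inverse of 18 mod 37 is 35 (since 18·35 = 630 ≡ 1).
So x ≡ 35·27 = 945 ≡ 20 (mod 37).
Check: 18·20 = 360 = 9·37 + 27.

20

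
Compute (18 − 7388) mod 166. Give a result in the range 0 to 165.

7388 = 44·166 + 84, so 7388 mod 166 = 84.
(18 − 84) mod 166 = 100.

100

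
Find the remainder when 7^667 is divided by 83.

Successive squares of 7 mod 83: 7^1≡7, 7^2≡49, 7^4≡77, 7^8≡36, 7^16≡51, 7^32≡28, 7^64≡37, 7^128≡41, 7^256≡21, 7^512≡26.
Since 667 = 1 + 2 + 8 + 16 + 128 + 512 in binary, 7^667 ≡ 7·49·36·51·41·26 ≡ 64 (mod 83).

64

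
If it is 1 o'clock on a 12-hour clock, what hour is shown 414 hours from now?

414 − 34·12 = 6, so 414 ≡ 6 (mod 12).
1 + 6 → 7 on a 12-hour dial.

7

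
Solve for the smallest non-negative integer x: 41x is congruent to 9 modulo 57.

3

41⁻¹ ≡ 32 (mod 57) because 41·32 = 1312 = 23·57 + 1.
So x ≡ 32·9 = 288 ≡ 3 (mod 57).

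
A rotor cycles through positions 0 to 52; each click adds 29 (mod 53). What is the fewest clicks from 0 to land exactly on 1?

29·11 = 319 = 6·53 + 1, so 29⁻¹ ≡ 11 (mod 53).

11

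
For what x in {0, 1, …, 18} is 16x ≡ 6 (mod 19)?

16⁻¹ ≡ 6 (mod 19) because 16·6 = 96 = 5·19 + 1.
So x ≡ 6·6 = 36 ≡ 17 (mod 19).
Check: 16·17 = 272 = 14·19 + 6.

17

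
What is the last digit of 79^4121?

9

The units digit of 79^n cycles with period 2: 9, 1, …
4121 mod 2 = 1, so the last digit matches 9^1 = 9.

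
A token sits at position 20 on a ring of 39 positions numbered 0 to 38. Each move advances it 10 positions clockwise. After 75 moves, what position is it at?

75·10 = 750.
750 − 19·39 = 9, so 750 ≡ 9 (mod 39).
(20 + 9) mod 39 = 29.

29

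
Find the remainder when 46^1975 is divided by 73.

Successive squares of 46 mod 73: 46^1≡46, 46^2≡72, 46^4≡1, 46^8≡1, 46^16≡1, 46^32≡1, 46^64≡1, 46^128≡1, 46^256≡1, 46^512≡1, 46^1024≡1.
1975 = 1 + 2 + 4 + 16 + 32 + 128 + 256 + 512 + 1024, so 46^1975 ≡ 46·72·1·1·1·1·1·1·1 ≡ 27 (mod 73).

27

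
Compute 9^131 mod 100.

9

Successive squares of 9 mod 100: 9^1≡9, 9^2≡81, 9^4≡61, 9^8≡21, 9^16≡41, 9^32≡81, 9^64≡61, 9^128≡21.
131 = 1 + 2 + 128, so 9^131 ≡ 9·81·21 ≡ 9 (mod 100).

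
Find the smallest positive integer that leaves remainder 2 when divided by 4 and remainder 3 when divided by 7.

x ≡ 2 (mod 4) gives x ∈ {2, 6, 10}.
The first of these with x mod 7 = 3 is 10.

10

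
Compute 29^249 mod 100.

69

Square-and-reduce mod 100: 29^1≡29, 29^2≡41, 29^4≡81, 29^8≡61, 29^16≡21, 29^32≡41, 29^64≡81, 29^128≡61.
Since 249 = 1 + 8 + 16 + 32 + 64 + 128 in binary, 29^249 ≡ 29·61·21·41·81·61 ≡ 69 (mod 100).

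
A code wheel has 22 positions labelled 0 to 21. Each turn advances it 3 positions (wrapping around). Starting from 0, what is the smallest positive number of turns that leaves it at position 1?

15

3·15 = 45 = 2·22 + 1, so 3⁻¹ ≡ 15 (mod 22).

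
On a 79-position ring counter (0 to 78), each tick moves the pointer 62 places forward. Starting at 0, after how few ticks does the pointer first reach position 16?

13

62⁻¹ ≡ 65 (mod 79) because 62·65 = 4030 = 51·79 + 1.
So x ≡ 65·16 = 1040 ≡ 13 (mod 79).
Check: 62·13 = 806 = 10·79 + 16.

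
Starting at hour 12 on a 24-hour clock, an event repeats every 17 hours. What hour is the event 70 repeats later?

2

70·17 = 1190.
1190 mod 24 = 14 (since 49·24 = 1176).
(12 + 14) mod 24 = 2.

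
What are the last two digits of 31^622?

61

Successive squares of 31 mod 100: 31^1≡31, 31^2≡61, 31^4≡21, 31^8≡41, 31^16≡81, 31^32≡61, 31^64≡21, 31^128≡41, 31^256≡81, 31^512≡61.
622 = 2 + 4 + 8 + 32 + 64 + 512, so 31^622 ≡ 61·21·41·61·21·61 ≡ 61 (mod 100).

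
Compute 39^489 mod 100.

Successive squares of 39 mod 100: 39^1≡39, 39^2≡21, 39^4≡41, 39^8≡81, 39^16≡61, 39^32≡21, 39^64≡41, 39^128≡81, 39^256≡61.
489 = 1 + 8 + 32 + 64 + 128 + 256, so 39^489 ≡ 39·81·21·41·81·61 ≡ 59 (mod 100).

59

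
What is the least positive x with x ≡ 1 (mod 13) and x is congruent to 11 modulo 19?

x ≡ 1 (mod 13) gives x ∈ {1, 14, 27, 40, 53, 66, 79, 92, …}.
The first of these with x mod 19 = 11 is 144.

144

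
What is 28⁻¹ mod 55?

2

28·2 = 56 = 1·55 + 1, so 28⁻¹ ≡ 2 (mod 55).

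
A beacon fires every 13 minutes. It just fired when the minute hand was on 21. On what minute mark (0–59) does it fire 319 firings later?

319·13 = 4147.
Dividing 4147 by 60 gives quotient 69 and remainder 7.
(21 + 7) mod 60 = 28.

28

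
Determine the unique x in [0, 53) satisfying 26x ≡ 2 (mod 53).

49

26⁻¹ ≡ 51 (mod 53) because 26·51 = 1326 = 25·53 + 1.
Multiplying both sides by 51: x ≡ 51·2 = 102 ≡ 49 (mod 53).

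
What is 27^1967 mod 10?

3

Last digits of 7^n: 7, 9, 3, 1 (period 4).
1967 mod 4 = 3, so the last digit matches 7^3 = 3.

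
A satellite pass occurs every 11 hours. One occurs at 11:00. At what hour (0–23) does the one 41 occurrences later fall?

41·11 = 451.
451 = 18·24 + 19, so 451 mod 24 = 19.
(11 + 19) mod 24 = 6.

6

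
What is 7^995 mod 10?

3

Last digits of 7^n: 7, 9, 3, 1 (period 4).
995 leaves remainder 3 on division by 4, so 7^995 ends in 3.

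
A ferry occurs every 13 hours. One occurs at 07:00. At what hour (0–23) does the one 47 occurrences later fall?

18

47·13 = 611.
611 mod 24 = 11 (since 25·24 = 600).
(7 + 11) mod 24 = 18.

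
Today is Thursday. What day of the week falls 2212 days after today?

2212 mod 7 = 0 (since 316·7 = 2212).
Thursday + 0 days → Thursday.

Thursday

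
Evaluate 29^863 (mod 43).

19

Square-and-reduce mod 43: 29^1≡29, 29^2≡24, 29^4≡17, 29^8≡31, 29^16≡15, 29^32≡10, 29^64≡14, 29^128≡24, 29^256≡17, 29^512≡31.
863 = 1 + 2 + 4 + 8 + 16 + 64 + 256 + 512, so 29^863 ≡ 29·24·17·31·15·14·17·31 ≡ 19 (mod 43).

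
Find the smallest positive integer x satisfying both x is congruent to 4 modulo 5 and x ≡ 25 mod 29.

x ≡ 4 (mod 5) gives x ∈ {4, 9, 14, 19, 24, 29, 34, 39, …}.
The first of these with x mod 29 = 25 is 54.

54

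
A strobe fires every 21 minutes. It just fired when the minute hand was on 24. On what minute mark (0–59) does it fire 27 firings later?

27·21 = 567.
567 = 9·60 + 27, so 567 mod 60 = 27.
(24 + 27) mod 60 = 51.

51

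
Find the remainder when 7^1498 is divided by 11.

9

Square-and-reduce mod 11: 7^1≡7, 7^2≡5, 7^4≡3, 7^8≡9, 7^16≡4, 7^32≡5, 7^64≡3, 7^128≡9, 7^256≡4, 7^512≡5, 7^1024≡3.
Since 1498 = 2 + 8 + 16 + 64 + 128 + 256 + 1024 in binary, 7^1498 ≡ 5·9·4·3·9·4·3 ≡ 9 (mod 11).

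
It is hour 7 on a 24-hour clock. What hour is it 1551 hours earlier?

Dividing 1551 by 24 gives quotient 64 and remainder 15.
(7 − 15) mod 24 = 16.

16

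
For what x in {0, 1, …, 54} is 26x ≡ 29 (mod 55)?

26⁻¹ ≡ 36 (mod 55) because 26·36 = 936 = 17·55 + 1.
So x ≡ 36·29 = 1044 ≡ 54 (mod 55).

54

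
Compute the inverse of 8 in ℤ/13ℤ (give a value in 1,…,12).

5

13 = 1·8 + 5
8 = 1·5 + 3
5 = 1·3 + 2
3 = 1·2 + 1
2 = 2·1 + 0
Back-substituting gives 8·5 ≡ 1 (mod 13).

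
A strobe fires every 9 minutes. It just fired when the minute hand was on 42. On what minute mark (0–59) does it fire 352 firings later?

352·9 = 3168.
Dividing 3168 by 60 gives quotient 52 and remainder 48.
(42 + 48) mod 60 = 30.

30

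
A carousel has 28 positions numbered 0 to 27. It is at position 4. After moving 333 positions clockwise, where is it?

1

333 − 11·28 = 25, so 333 ≡ 25 (mod 28).
(4 + 25) mod 28 = 1.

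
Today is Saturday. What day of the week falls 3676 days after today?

Sunday

3676 mod 7 = 1 (since 525·7 = 3675).
Saturday + 1 day → Sunday.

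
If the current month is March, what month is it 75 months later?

75 mod 12 = 3 (since 6·12 = 72).
March + 3 months → June.

June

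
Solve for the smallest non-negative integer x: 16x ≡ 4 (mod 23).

6

The inverse of 16 mod 23 is 13 (since 16·13 = 208 ≡ 1).
Multiplying both sides by 13: x ≡ 13·4 = 52 ≡ 6 (mod 23).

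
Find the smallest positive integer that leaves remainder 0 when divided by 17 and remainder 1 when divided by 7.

Since 7·5 ≡ 1 (mod 17), take x = 1 + 7·((0−1)·5 mod 17) = 1 + 7·12 = 85.
Check: 85 mod 17 = 0, 85 mod 7 = 1.

85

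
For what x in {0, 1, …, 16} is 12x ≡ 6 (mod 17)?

9

The inverse of 12 mod 17 is 10 (since 12·10 = 120 ≡ 1).
Multiplying both sides by 10: x ≡ 10·6 = 60 ≡ 9 (mod 17).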